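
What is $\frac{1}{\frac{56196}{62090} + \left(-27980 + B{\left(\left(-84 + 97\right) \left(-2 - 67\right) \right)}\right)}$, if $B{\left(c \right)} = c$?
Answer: $- \frac{4435}{128065481} \approx -3.4631 \cdot 10^{-5}$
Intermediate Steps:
$\frac{1}{\frac{56196}{62090} + \left(-27980 + B{\left(\left(-84 + 97\right) \left(-2 - 67\right) \right)}\right)} = \frac{1}{\frac{56196}{62090} - \left(27980 - \left(-84 + 97\right) \left(-2 - 67\right)\right)} = \frac{1}{56196 \cdot \frac{1}{62090} + \left(-27980 + 13 \left(-69\right)\right)} = \frac{1}{\frac{4014}{4435} - 28877} = \frac{1}{- \frac{128065481}{4435}} = - \frac{4435}{128065481}$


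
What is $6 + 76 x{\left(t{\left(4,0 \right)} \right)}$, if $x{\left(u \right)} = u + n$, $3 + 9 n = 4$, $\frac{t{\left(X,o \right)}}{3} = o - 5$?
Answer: $- \frac{10130}{9} \approx -1125.6$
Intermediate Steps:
$t{\left(X,o \right)} = -15 + 3 o$ ($t{\left(X,o \right)} = 3 \left(o - 5\right) = 3 \left(-5 + o\right) = -15 + 3 o$)
$n = \frac{1}{9}$ ($n = - \frac{1}{3} + \frac{1}{9} \cdot 4 = - \frac{1}{3} + \frac{4}{9} = \frac{1}{9} \approx 0.11111$)
$x{\left(u \right)} = \frac{1}{9} + u$ ($x{\left(u \right)} = u + \frac{1}{9} = \frac{1}{9} + u$)
$6 + 76 x{\left(t{\left(4,0 \right)} \right)} = 6 + 76 \left(\frac{1}{9} + \left(-15 + 3 \cdot 0\right)\right) = 6 + 76 \left(\frac{1}{9} + \left(-15 + 0\right)\right) = 6 + 76 \left(\frac{1}{9} - 15\right) = 6 + 76 \left(- \frac{134}{9}\right) = 6 - \frac{10184}{9} = - \frac{10130}{9}$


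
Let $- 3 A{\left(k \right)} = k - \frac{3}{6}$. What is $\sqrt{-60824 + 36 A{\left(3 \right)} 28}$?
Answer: $4 i \sqrt{3854} \approx 248.32 i$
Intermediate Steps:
$A{\left(k \right)} = \frac{1}{6} - \frac{k}{3}$ ($A{\left(k \right)} = - \frac{k - \frac{3}{6}}{3} = - \frac{k - \frac{1}{2}}{3} = - \frac{- \frac{1}{2} + k}{3} = \frac{1}{6} - \frac{k}{3}$)
$\sqrt{-60824 + 36 A{\left(3 \right)} 28} = \sqrt{-60824 + 36 \left(\frac{1}{6} - 1\right) 28} = \sqrt{-60824 + 36 \left(- \frac{5}{6}\right) 28} = \sqrt{-60824 - 840} = \sqrt{-61664} = 4 i \sqrt{3854}$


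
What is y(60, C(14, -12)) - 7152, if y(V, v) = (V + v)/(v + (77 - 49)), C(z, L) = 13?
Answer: -293159/41 ≈ -7150.2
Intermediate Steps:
y(V, v) = (V + v)/(28 + v) (y(V, v) = (V + v)/(v + 28) = (V + v)/(28 + v))
y(60, C(14, -12)) - 7152 = (60 + 13)/(28 + 13) - 7152 = 73/41 - 7152 = -293159/41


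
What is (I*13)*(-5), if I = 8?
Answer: -520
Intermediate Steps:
(I*13)*(-5) = (8*13)*(-5) = 104*(-5) = -520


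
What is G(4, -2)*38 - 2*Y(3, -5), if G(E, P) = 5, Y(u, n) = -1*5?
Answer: 200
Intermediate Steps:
Y(u, n) = -5
G(4, -2)*38 - 2*Y(3, -5) = 5*38 - 2*(-5) = 190 + 10 = 200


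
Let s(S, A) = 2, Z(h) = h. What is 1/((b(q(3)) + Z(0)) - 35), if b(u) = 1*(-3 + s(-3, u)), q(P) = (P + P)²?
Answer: -1/36 ≈ -0.027778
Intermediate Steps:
q(P) = 4*P² (q(P) = (2*P)² = 4*P²)
b(u) = -1 (b(u) = 1*(-3 + 2) = 1*(-1) = -1)
1/((b(q(3)) + Z(0)) - 35) = 1/((-1 + 0) - 35) = 1/(-1 - 35) = 1/(-36) = -1/36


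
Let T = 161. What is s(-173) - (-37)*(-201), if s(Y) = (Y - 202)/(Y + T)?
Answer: -29623/4 ≈ -7405.8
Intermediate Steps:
s(Y) = (-202 + Y)/(161 + Y) (s(Y) = (Y - 202)/(Y + 161) = (-202 + Y)/(161 + Y))
s(-173) - (-37)*(-201) = (-202 - 173)/(161 - 173) - (-37)*(-201) = -375/(-12) - 1*7437 = -1/12*(-375) - 7437 = 125/4 - 7437 = -29623/4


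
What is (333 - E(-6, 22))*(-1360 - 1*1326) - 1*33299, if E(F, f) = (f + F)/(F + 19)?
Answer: -12017605/13 ≈ -9.2443e+5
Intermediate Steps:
E(F, f) = (F + f)/(19 + F)
(333 - E(-6, 22))*(-1360 - 1*1326) - 1*33299 = (333 - (-6 + 22)/(19 - 6))*(-1360 - 1*1326) - 1*33299 = (333 - 16/13)*(-1360 - 1326) - 33299 = (333 - 16/13)*(-2686) - 33299 = (4313/13)*(-2686) - 33299 = -11584718/13 - 33299 = -12017605/13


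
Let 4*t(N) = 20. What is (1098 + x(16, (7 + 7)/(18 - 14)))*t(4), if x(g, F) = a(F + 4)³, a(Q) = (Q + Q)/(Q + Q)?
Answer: 5495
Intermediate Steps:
a(Q) = 1 (a(Q) = (2*Q)/((2*Q)) = (2*Q)*(1/(2*Q)) = 1)
t(N) = 5 (t(N) = (¼)*20 = 5)
x(g, F) = 1 (x(g, F) = 1³ = 1)
(1098 + x(16, (7 + 7)/(18 - 14)))*t(4) = (1098 + 1)*5 = 1099*5 = 5495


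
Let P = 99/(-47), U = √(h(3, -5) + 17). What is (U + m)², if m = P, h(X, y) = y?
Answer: 36309/2209 - 396*√3/47 ≈ 1.8434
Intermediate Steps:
U = 2*√3 (U = √(-5 + 17) = √12 = 2*√3 ≈ 3.4641)
P = -99/47 (P = 99*(-1/47) = -99/47 ≈ -2.1064)
m = -99/47 ≈ -2.1064
(U + m)² = (2*√3 - 99/47)² = (-99/47 + 2*√3)²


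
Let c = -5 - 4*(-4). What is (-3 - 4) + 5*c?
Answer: 48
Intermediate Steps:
c = 11 (c = -5 + 16 = 11)
(-3 - 4) + 5*c = (-3 - 4) + 5*11 = -7 + 55 = 48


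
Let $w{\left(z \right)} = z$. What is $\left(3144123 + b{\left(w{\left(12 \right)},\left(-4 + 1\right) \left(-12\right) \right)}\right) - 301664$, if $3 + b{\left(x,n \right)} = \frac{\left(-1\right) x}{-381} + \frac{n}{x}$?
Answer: $\frac{360992297}{127} \approx 2.8425 \cdot 10^{6}$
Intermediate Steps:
$b{\left(x,n \right)} = -3 + \frac{x}{381} + \frac{n}{x}$ ($b{\left(x,n \right)} = -3 + \left(\frac{\left(-1\right) x}{-381} + \frac{n}{x}\right) = -3 + \left(- x \left(- \frac{1}{381}\right) + \frac{n}{x}\right) = -3 + \left(\frac{x}{381} + \frac{n}{x}\right) = -3 + \frac{x}{381} + \frac{n}{x}$)
$\left(3144123 + b{\left(w{\left(12 \right)},\left(-4 + 1\right) \left(-12\right) \right)}\right) - 301664 = \left(3144123 + \left(-3 + \frac{1}{381} \cdot 12 + \frac{\left(-4 + 1\right) \left(-12\right)}{12}\right)\right) - 301664 = \left(3144123 + \left(-3 + \frac{4}{127} + \left(-3\right) \left(-12\right) \frac{1}{12}\right)\right) - 301664 = \left(3144123 + \left(-3 + \frac{4}{127} + 36 \cdot \frac{1}{12}\right)\right) - 301664 = \left(3144123 + \left(-3 + \frac{4}{127} + 3\right)\right) - 301664 = \left(3144123 + \frac{4}{127}\right) - 301664 = \frac{399303625}{127} - 301664 = \frac{360992297}{127}$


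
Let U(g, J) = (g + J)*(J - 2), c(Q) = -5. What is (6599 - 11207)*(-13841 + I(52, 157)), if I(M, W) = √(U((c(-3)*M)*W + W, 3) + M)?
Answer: 63779328 - 55296*I*√282 ≈ 6.3779e+7 - 9.2858e+5*I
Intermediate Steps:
U(g, J) = (-2 + J)*(J + g) (U(g, J) = (J + g)*(-2 + J) = (-2 + J)*(J + g))
I(M, W) = √(3 + M + W - 5*M*W) (I(M, W) = √((3² - 2*3 - 2*((-5*M)*W + W) + 3*((-5*M)*W + W)) + M) = √((9 - 6 - 2*(-5*M*W + W) + 3*(-5*M*W + W)) + M) = √((9 - 6 - 2*(W - 5*M*W) + 3*(W - 5*M*W)) + M) = √((9 - 6 + (-2*W + 10*M*W) + (3*W - 15*M*W)) + M) = √((3 + W - 5*M*W) + M) = √(3 + M + W - 5*M*W))
(6599 - 11207)*(-13841 + I(52, 157)) = (6599 - 11207)*(-13841 + √(3 + 52 + 157*(1 - 5*52))) = -4608*(-13841 + √(3 + 52 + 157*(1 - 260))) = -4608*(-13841 + √(3 + 52 + 157*(-259))) = -4608*(-13841 + √(3 + 52 - 40663)) = -4608*(-13841 + √(-40608)) = -4608*(-13841 + 12*I*√282) = 63779328 - 55296*I*√282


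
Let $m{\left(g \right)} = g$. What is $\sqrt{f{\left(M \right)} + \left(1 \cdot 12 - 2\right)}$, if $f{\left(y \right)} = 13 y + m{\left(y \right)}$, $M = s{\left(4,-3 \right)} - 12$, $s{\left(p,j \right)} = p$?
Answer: $i \sqrt{102} \approx 10.1 i$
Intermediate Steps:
$M = -8$ ($M = 4 - 12 = -8$)
$f{\left(y \right)} = 14 y$ ($f{\left(y \right)} = 13 y + y = 14 y$)
$\sqrt{f{\left(M \right)} + \left(1 \cdot 12 - 2\right)} = \sqrt{14 \left(-8\right) + \left(1 \cdot 12 - 2\right)} = \sqrt{-112 + \left(12 - 2\right)} = \sqrt{-112 + 10} = \sqrt{-102} = i \sqrt{102}$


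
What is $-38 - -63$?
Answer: $25$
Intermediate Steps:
$-38 - -63 = -38 + 63 = 25$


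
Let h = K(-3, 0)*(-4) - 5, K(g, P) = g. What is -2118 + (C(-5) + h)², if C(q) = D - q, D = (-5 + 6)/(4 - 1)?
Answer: -17693/9 ≈ -1965.9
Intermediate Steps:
D = ⅓ (D = 1/3 = 1*(⅓) = ⅓ ≈ 0.33333)
C(q) = ⅓ - q
h = 7 (h = -3*(-4) - 5 = 12 - 5 = 7)
-2118 + (C(-5) + h)² = -2118 + ((⅓ - 1*(-5)) + 7)² = -2118 + ((⅓ + 5) + 7)² = -2118 + (16/3 + 7)² = -2118 + (37/3)² = -2118 + 1369/9 = -17693/9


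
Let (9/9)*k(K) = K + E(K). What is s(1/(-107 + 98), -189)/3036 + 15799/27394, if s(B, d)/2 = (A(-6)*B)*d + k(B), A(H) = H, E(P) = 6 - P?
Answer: 3449267/6930682 ≈ 0.49768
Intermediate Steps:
k(K) = 6 (k(K) = K + (6 - K) = 6)
s(B, d) = 12 - 12*B*d (s(B, d) = 2*((-6*B)*d + 6) = 2*(-6*B*d + 6) = 2*(6 - 6*B*d) = 12 - 12*B*d)
s(1/(-107 + 98), -189)/3036 + 15799/27394 = (12 - 12*(-189)/(-107 + 98))/3036 + 15799/27394 = (12 - 12*(-189)/(-9))*(1/3036) + 15799*(1/27394) = (12 - 12*(-⅑)*(-189))*(1/3036) + 15799/27394 = (12 - 252)*(1/3036) + 15799/27394 = -240*1/3036 + 15799/27394 = -20/253 + 15799/27394 = 3449267/6930682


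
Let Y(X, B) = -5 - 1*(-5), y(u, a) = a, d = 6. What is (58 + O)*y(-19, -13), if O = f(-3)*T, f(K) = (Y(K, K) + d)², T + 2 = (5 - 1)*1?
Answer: -1690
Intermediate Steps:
Y(X, B) = 0 (Y(X, B) = -5 + 5 = 0)
T = 2 (T = -2 + (5 - 1)*1 = -2 + 4*1 = -2 + 4 = 2)
f(K) = 36 (f(K) = (0 + 6)² = 6² = 36)
O = 72 (O = 36*2 = 72)
(58 + O)*y(-19, -13) = (58 + 72)*(-13) = 130*(-13) = -1690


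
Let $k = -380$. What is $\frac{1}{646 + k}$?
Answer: $\frac{1}{266} \approx 0.0037594$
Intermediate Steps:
$\frac{1}{646 + k} = \frac{1}{646 - 380} = \frac{1}{266}$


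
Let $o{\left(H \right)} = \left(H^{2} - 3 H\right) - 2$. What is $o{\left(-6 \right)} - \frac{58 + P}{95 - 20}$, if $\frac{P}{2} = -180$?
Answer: $\frac{4202}{75} \approx 56.027$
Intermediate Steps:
$P = -360$ ($P = 2 \left(-180\right) = -360$)
$o{\left(H \right)} = -2 + H^{2} - 3 H$
$o{\left(-6 \right)} - \frac{58 + P}{95 - 20} = \left(-2 + \left(-6\right)^{2} - -18\right) - \frac{58 - 360}{95 - 20} = \left(-2 + 36 + 18\right) - - \frac{302}{75} = 52 - \left(-302\right) \frac{1}{75} = 52 - - \frac{302}{75} = 52 + \frac{302}{75} = \frac{4202}{75}$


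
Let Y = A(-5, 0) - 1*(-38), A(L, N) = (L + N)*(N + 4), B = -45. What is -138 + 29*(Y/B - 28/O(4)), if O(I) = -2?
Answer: 1282/5 ≈ 256.40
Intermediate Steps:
A(L, N) = (4 + N)*(L + N) (A(L, N) = (L + N)*(4 + N) = (4 + N)*(L + N))
Y = 18 (Y = (0**2 + 4*(-5) + 4*0 - 5*0) - 1*(-38) = (0 - 20 + 0 + 0) + 38 = -20 + 38 = 18)
-138 + 29*(Y/B - 28/O(4)) = -138 + 29*(18/(-45) - 28/(-2)) = -138 + 29*(18*(-1/45) - 28*(-1/2)) = -138 + 29*(-2/5 + 14) = -138 + 29*(68/5) = -138 + 1972/5 = 1282/5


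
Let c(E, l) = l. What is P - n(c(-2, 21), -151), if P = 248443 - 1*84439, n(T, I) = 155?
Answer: 163849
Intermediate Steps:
P = 164004 (P = 248443 - 84439 = 164004)
P - n(c(-2, 21), -151) = 164004 - 1*155 = 164004 - 155 = 163849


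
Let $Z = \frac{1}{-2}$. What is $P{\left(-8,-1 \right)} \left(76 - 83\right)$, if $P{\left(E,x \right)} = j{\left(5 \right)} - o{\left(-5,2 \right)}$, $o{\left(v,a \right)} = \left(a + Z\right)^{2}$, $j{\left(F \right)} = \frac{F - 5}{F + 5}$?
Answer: $\frac{63}{4} \approx 15.75$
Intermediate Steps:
$Z = - \frac{1}{2} \approx -0.5$
$j{\left(F \right)} = \frac{-5 + F}{5 + F}$
$o{\left(v,a \right)} = \left(- \frac{1}{2} + a\right)^{2}$ ($o{\left(v,a \right)} = \left(a - \frac{1}{2}\right)^{2} = \left(- \frac{1}{2} + a\right)^{2}$)
$P{\left(E,x \right)} = - \frac{9}{4}$ ($P{\left(E,x \right)} = \frac{-5 + 5}{5 + 5} - \frac{\left(-1 + 2 \cdot 2\right)^{2}}{4} = \frac{1}{10} \cdot 0 - \frac{\left(-1 + 4\right)^{2}}{4} = \frac{1}{10} \cdot 0 - \frac{3^{2}}{4} = 0 - \frac{1}{4} \cdot 9 = 0 - \frac{9}{4} = - \frac{9}{4}$)
$P{\left(-8,-1 \right)} \left(76 - 83\right) = - \frac{9 \left(76 - 83\right)}{4} = \left(- \frac{9}{4}\right) \left(-7\right) = \frac{63}{4}$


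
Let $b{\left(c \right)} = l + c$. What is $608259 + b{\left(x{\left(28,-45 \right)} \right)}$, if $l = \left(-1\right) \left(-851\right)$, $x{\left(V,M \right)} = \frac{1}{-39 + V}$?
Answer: $\frac{6700209}{11} \approx 6.0911 \cdot 10^{5}$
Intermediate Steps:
$l = 851$
$b{\left(c \right)} = 851 + c$
$608259 + b{\left(x{\left(28,-45 \right)} \right)} = 608259 + \left(851 + \frac{1}{-39 + 28}\right) = 608259 + \left(851 + \frac{1}{-11}\right) = 608259 + \left(851 - \frac{1}{11}\right) = 608259 + \frac{9360}{11} = \frac{6700209}{11}$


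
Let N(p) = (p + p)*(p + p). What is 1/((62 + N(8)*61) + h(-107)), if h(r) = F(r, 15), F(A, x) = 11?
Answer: 1/15689 ≈ 6.3739e-5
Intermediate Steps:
N(p) = 4*p**2 (N(p) = (2*p)*(2*p) = 4*p**2)
h(r) = 11
1/((62 + N(8)*61) + h(-107)) = 1/((62 + (4*8**2)*61) + 11) = 1/((62 + (4*64)*61) + 11) = 1/((62 + 256*61) + 11) = 1/((62 + 15616) + 11) = 1/(15678 + 11) = 1/15689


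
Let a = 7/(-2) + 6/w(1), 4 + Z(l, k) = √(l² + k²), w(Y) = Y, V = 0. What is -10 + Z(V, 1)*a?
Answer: -35/2 ≈ -17.500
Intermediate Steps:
Z(l, k) = -4 + √(k² + l²) (Z(l, k) = -4 + √(l² + k²) = -4 + √(k² + l²))
a = 5/2 (a = 7/(-2) + 6/1 = 7*(-½) + 6*1 = -7/2 + 6 = 5/2 ≈ 2.5000)
-10 + Z(V, 1)*a = -10 + (-4 + √(1² + 0²))*(5/2) = -10 + (-4 + √(1 + 0))*(5/2) = -10 + (-4 + √1)*(5/2) = -10 + (-4 + 1)*(5/2) = -10 - 3*5/2 = -10 - 15/2 = -35/2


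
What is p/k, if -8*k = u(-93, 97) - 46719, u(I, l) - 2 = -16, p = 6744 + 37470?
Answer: 353712/46733 ≈ 7.5688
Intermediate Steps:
p = 44214
u(I, l) = -14 (u(I, l) = 2 - 16 = -14)
k = 46733/8 (k = -(-14 - 46719)/8 = -⅛*(-46733) = 46733/8 ≈ 5841.6)
p/k = 44214/(46733/8) = 44214*(8/46733) = 353712/46733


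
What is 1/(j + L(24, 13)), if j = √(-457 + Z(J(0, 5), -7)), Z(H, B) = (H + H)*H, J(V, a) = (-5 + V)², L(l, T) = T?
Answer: -1/48 + √793/624 ≈ 0.024295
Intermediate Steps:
Z(H, B) = 2*H² (Z(H, B) = (2*H)*H = 2*H²)
j = √793 (j = √(-457 + 2*((-5 + 0)²)²) = √(-457 + 2*((-5)²)²) = √(-457 + 2*25²) = √(-457 + 2*625) = √(-457 + 1250) = √793 ≈ 28.160)
1/(j + L(24, 13)) = 1/(√793 + 13) = 1/(13 + √793)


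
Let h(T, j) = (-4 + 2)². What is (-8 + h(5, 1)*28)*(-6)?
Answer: -624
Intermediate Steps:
h(T, j) = 4 (h(T, j) = (-2)² = 4)
(-8 + h(5, 1)*28)*(-6) = (-8 + 4*28)*(-6) = (-8 + 112)*(-6) = 104*(-6) = -624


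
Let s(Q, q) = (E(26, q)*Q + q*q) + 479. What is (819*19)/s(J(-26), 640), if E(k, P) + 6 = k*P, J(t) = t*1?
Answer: -15561/22405 ≈ -0.69453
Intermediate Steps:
J(t) = t
E(k, P) = -6 + P*k (E(k, P) = -6 + k*P = -6 + P*k)
s(Q, q) = 479 + q² + Q*(-6 + 26*q) (s(Q, q) = ((-6 + q*26)*Q + q*q) + 479 = ((-6 + 26*q)*Q + q²) + 479 = (Q*(-6 + 26*q) + q²) + 479 = (q² + Q*(-6 + 26*q)) + 479 = 479 + q² + Q*(-6 + 26*q))
(819*19)/s(J(-26), 640) = (819*19)/(479 + 640² + 2*(-26)*(-3 + 13*640)) = 15561/(479 + 409600 + 2*(-26)*(-3 + 8320)) = 15561/(479 + 409600 + 2*(-26)*8317) = 15561/(479 + 409600 - 432484) = 15561/(-22405) = 15561*(-1/22405) = -15561/22405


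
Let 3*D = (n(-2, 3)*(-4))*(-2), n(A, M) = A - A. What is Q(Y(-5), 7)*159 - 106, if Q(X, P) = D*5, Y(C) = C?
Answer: -106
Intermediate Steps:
n(A, M) = 0
D = 0 (D = ((0*(-4))*(-2))/3 = (0*(-2))/3 = (⅓)*0 = 0)
Q(X, P) = 0 (Q(X, P) = 0*5 = 0)
Q(Y(-5), 7)*159 - 106 = 0*159 - 106 = 0 - 106 = -106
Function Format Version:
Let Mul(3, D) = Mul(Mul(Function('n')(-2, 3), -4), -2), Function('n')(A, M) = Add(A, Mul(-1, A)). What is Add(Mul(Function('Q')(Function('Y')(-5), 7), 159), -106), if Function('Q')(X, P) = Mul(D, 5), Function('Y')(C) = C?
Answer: -106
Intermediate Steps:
Function('n')(A, M) = 0
D = 0 (D = Mul(Rational(1, 3), Mul(Mul(0, -4), -2)) = Mul(Rational(1, 3), Mul(0, -2)) = Mul(Rational(1, 3), 0) = 0)
Function('Q')(X, P) = 0 (Function('Q')(X, P) = Mul(0, 5) = 0)
Add(Mul(Function('Q')(Function('Y')(-5), 7), 159), -106) = Add(Mul(0, 159), -106) = Add(0, -106) = -106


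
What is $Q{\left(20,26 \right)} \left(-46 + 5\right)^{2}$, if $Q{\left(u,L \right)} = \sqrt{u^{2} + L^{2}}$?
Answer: $3362 \sqrt{269} \approx 55141.0$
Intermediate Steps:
$Q{\left(u,L \right)} = \sqrt{L^{2} + u^{2}}$
$Q{\left(20,26 \right)} \left(-46 + 5\right)^{2} = \sqrt{26^{2} + 20^{2}} \left(-46 + 5\right)^{2} = \sqrt{676 + 400} \left(-41\right)^{2} = \sqrt{1076} \cdot 1681 = 2 \sqrt{269} \cdot 1681 = 3362 \sqrt{269}$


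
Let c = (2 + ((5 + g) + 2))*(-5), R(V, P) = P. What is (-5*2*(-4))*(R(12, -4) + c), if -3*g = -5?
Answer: -6880/3 ≈ -2293.3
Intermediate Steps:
g = 5/3 (g = -⅓*(-5) = 5/3 ≈ 1.6667)
c = -160/3 (c = (2 + ((5 + 5/3) + 2))*(-5) = (2 + (20/3 + 2))*(-5) = (2 + 26/3)*(-5) = (32/3)*(-5) = -160/3 ≈ -53.333)
(-5*2*(-4))*(R(12, -4) + c) = (-5*2*(-4))*(-4 - 160/3) = -10*(-4)*(-172/3) = 40*(-172/3) = -6880/3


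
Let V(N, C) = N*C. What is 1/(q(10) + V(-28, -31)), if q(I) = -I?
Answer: 1/858 ≈ 0.0011655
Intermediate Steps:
V(N, C) = C*N
1/(q(10) + V(-28, -31)) = 1/(-1*10 - 31*(-28)) = 1/(-10 + 868) = 1/858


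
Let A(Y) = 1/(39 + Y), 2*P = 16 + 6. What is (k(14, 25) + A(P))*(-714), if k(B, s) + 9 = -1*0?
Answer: 160293/25 ≈ 6411.7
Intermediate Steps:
P = 11 (P = (16 + 6)/2 = (½)*22 = 11)
k(B, s) = -9 (k(B, s) = -9 - 1*0 = -9 + 0 = -9)
(k(14, 25) + A(P))*(-714) = (-9 + 1/(39 + 11))*(-714) = (-9 + 1/50)*(-714) = -449/50*(-714) = 160293/25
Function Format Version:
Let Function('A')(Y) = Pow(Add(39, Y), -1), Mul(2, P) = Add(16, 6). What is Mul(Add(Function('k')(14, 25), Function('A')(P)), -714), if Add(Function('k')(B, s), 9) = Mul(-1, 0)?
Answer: Rational(160293, 25) ≈ 6411.7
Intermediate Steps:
P = 11 (P = Mul(Rational(1, 2), Add(16, 6)) = Mul(Rational(1, 2), 22) = 11)
Function('k')(B, s) = -9 (Function('k')(B, s) = Add(-9, Mul(-1, 0)) = Add(-9, 0) = -9)
Mul(Add(Function('k')(14, 25), Function('A')(P)), -714) = Mul(Add(-9, Pow(Add(39, 11), -1)), -714) = Mul(Add(-9, Pow(50, -1)), -714) = Mul(Add(-9, Rational(1, 50)), -714) = Mul(Rational(-449, 50), -714) = Rational(160293, 25)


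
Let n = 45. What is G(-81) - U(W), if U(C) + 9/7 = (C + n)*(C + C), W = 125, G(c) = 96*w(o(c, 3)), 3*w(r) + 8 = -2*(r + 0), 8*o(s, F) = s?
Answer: -294747/7 ≈ -42107.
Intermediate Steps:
o(s, F) = s/8
w(r) = -8/3 - 2*r/3 (w(r) = -8/3 + (-2*(r + 0))/3 = -8/3 + (-2*r)/3 = -8/3 - 2*r/3)
G(c) = -256 - 8*c (G(c) = 96*(-8/3 - c/12) = -256 - 8*c)
U(C) = -9/7 + 2*C*(45 + C) (U(C) = -9/7 + (C + 45)*(C + C) = -9/7 + (45 + C)*(2*C) = -9/7 + 2*C*(45 + C))
G(-81) - U(W) = (-256 - 8*(-81)) - (-9/7 + 2*125² + 90*125) = (-256 + 648) - (-9/7 + 2*15625 + 11250) = 392 - (-9/7 + 31250 + 11250) = 392 - 1*297491/7 = 392 - 297491/7 = -294747/7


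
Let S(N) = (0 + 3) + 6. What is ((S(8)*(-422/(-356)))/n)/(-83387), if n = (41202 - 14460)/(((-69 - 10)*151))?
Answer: 7551057/132309485804 ≈ 5.7071e-5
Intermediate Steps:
S(N) = 9 (S(N) = 3 + 6 = 9)
n = -26742/11929 (n = 26742/((-79*151)) = 26742/(-11929) = 26742*(-1/11929) = -26742/11929 ≈ -2.2418)
((S(8)*(-422/(-356)))/n)/(-83387) = ((9*(-422/(-356)))/(-26742/11929))/(-83387) = ((9*(-422*(-1/356)))*(-11929/26742))*(-1/83387) = ((9*(211/178))*(-11929/26742))*(-1/83387) = ((1899/178)*(-11929/26742))*(-1/83387) = -7551057/1586692*(-1/83387) = 7551057/132309485804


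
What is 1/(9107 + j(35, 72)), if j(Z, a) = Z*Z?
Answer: 1/10332 ≈ 9.6787e-5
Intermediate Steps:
j(Z, a) = Z**2
1/(9107 + j(35, 72)) = 1/(9107 + 35**2) = 1/(9107 + 1225) = 1/10332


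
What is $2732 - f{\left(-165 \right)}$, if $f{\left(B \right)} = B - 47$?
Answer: $2944$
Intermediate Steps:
$f{\left(B \right)} = -47 + B$ ($f{\left(B \right)} = B - 47 = -47 + B$)
$2732 - f{\left(-165 \right)} = 2732 - \left(-47 - 165\right) = 2732 - -212 = 2732 + 212 = 2944$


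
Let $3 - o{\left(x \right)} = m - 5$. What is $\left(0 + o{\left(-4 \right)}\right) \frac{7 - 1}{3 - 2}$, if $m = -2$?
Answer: $60$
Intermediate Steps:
$o{\left(x \right)} = 10$ ($o{\left(x \right)} = 3 - \left(-2 - 5\right) = 3 - -7 = 3 + 7 = 10$)
$\left(0 + o{\left(-4 \right)}\right) \frac{7 - 1}{3 - 2} = \left(0 + 10\right) \frac{7 - 1}{3 - 2} = 10 \cdot \frac{6}{1} = 10 \cdot 6 \cdot 1 = 10 \cdot 6 = 60$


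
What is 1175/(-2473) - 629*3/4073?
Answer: -9452326/10072529 ≈ -0.93843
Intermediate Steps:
1175/(-2473) - 629*3/4073 = 1175*(-1/2473) - 1887*1/4073 = -1175/2473 - 1887/4073 = -9452326/10072529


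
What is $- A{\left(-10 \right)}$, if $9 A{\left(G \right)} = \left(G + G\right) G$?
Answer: $- \frac{200}{9} \approx -22.222$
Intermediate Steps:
$A{\left(G \right)} = \frac{2 G^{2}}{9}$ ($A{\left(G \right)} = \frac{\left(G + G\right) G}{9} = \frac{2 G G}{9} = \frac{2 G^{2}}{9}$)
$- A{\left(-10 \right)} = - \frac{2 \left(-10\right)^{2}}{9} = - \frac{2 \cdot 100}{9} = \left(-1\right) \frac{200}{9} = - \frac{200}{9}$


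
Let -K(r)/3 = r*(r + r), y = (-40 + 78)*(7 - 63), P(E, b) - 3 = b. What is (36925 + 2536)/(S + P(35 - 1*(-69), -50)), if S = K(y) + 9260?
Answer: -39461/27161091 ≈ -0.0014529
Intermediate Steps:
P(E, b) = 3 + b
y = -2128 (y = 38*(-56) = -2128)
K(r) = -6*r**2 (K(r) = -3*r*(r + r) = -3*r*2*r = -6*r**2)
S = -27161044 (S = -6*(-2128)**2 + 9260 = -6*4528384 + 9260 = -27170304 + 9260 = -27161044)
(36925 + 2536)/(S + P(35 - 1*(-69), -50)) = (36925 + 2536)/(-27161044 + (3 - 50)) = 39461/(-27161044 - 47) = 39461/(-27161091) = 39461*(-1/27161091) = -39461/27161091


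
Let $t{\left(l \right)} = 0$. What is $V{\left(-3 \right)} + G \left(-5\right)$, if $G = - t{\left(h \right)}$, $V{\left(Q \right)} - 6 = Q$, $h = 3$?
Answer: $3$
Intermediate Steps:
$V{\left(Q \right)} = 6 + Q$
$G = 0$ ($G = \left(-1\right) 0 = 0$)
$V{\left(-3 \right)} + G \left(-5\right) = \left(6 - 3\right) + 0 \left(-5\right) = 3 + 0 = 3$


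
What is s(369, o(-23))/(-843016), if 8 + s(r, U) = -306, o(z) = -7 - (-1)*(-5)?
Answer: 157/421508 ≈ 0.00037247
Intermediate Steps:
o(z) = -12 (o(z) = -7 - 1*5 = -7 - 5 = -12)
s(r, U) = -314 (s(r, U) = -8 - 306 = -314)
s(369, o(-23))/(-843016) = -314/(-843016) = -314*(-1/843016) = 157/421508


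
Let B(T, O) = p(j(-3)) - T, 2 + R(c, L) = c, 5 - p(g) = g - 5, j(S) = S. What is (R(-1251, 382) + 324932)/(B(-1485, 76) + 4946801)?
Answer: 107893/1649433 ≈ 0.065412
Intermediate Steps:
p(g) = 10 - g (p(g) = 5 - (g - 5) = 5 - (-5 + g) = 5 + (5 - g) = 10 - g)
R(c, L) = -2 + c
B(T, O) = 13 - T (B(T, O) = (10 - 1*(-3)) - T = (10 + 3) - T = 13 - T)
(R(-1251, 382) + 324932)/(B(-1485, 76) + 4946801) = ((-2 - 1251) + 324932)/((13 - 1*(-1485)) + 4946801) = (-1253 + 324932)/((13 + 1485) + 4946801) = 323679/(1498 + 4946801) = 323679/4948299 = 323679*(1/4948299) = 107893/1649433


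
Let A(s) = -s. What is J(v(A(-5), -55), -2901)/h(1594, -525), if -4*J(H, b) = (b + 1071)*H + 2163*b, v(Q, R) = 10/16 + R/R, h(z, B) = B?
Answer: -8370449/2800 ≈ -2989.4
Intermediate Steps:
v(Q, R) = 13/8 (v(Q, R) = 10*(1/16) + 1 = 5/8 + 1 = 13/8)
J(H, b) = -2163*b/4 - H*(1071 + b)/4 (J(H, b) = -((b + 1071)*H + 2163*b)/4 = -((1071 + b)*H + 2163*b)/4 = -(H*(1071 + b) + 2163*b)/4 = -(2163*b + H*(1071 + b))/4 = -2163*b/4 - H*(1071 + b)/4)
J(v(A(-5), -55), -2901)/h(1594, -525) = (-2163/4*(-2901) - 1071/4*13/8 - ¼*13/8*(-2901))/(-525) = (6274863/4 - 13923/32 + 37713/32)*(-1/525) = (25111347/16)*(-1/525) = -8370449/2800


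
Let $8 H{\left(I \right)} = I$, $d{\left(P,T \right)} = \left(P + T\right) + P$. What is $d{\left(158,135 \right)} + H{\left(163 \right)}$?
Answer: $\frac{3771}{8} \approx 471.38$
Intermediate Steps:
$d{\left(P,T \right)} = T + 2 P$
$H{\left(I \right)} = \frac{I}{8}$
$d{\left(158,135 \right)} + H{\left(163 \right)} = \left(135 + 2 \cdot 158\right) + \frac{1}{8} \cdot 163 = \left(135 + 316\right) + \frac{163}{8} = 451 + \frac{163}{8} = \frac{3771}{8}$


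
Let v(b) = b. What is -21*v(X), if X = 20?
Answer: -420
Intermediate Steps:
-21*v(X) = -21*20 = -420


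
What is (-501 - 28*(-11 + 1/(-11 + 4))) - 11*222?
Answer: -2631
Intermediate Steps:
(-501 - 28*(-11 + 1/(-11 + 4))) - 11*222 = (-501 - 28*(-11 + 1/(-7))) - 2442 = (-501 - 28*(-11 - ⅐)) - 2442 = (-501 - 28*(-78/7)) - 2442 = (-501 + 312) - 2442 = -189 - 2442 = -2631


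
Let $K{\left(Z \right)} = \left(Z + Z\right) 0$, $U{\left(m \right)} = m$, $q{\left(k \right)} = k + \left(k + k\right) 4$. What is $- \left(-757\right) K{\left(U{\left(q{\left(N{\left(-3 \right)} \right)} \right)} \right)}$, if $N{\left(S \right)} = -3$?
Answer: $0$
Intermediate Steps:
$q{\left(k \right)} = 9 k$ ($q{\left(k \right)} = k + 2 k 4 = k + 8 k = 9 k$)
$K{\left(Z \right)} = 0$ ($K{\left(Z \right)} = 2 Z 0 = 0$)
$- \left(-757\right) K{\left(U{\left(q{\left(N{\left(-3 \right)} \right)} \right)} \right)} = - \left(-757\right) 0 = \left(-1\right) 0 = 0$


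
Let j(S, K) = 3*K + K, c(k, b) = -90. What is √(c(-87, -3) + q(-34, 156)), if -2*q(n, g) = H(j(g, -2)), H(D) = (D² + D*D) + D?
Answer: 5*I*√6 ≈ 12.247*I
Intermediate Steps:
j(S, K) = 4*K
H(D) = D + 2*D² (H(D) = (D² + D²) + D = 2*D² + D = D + 2*D²)
q(n, g) = -60 (q(n, g) = -4*(-2)*(1 + 2*(4*(-2)))/2 = -(-4)*(1 + 2*(-8)) = -(-4)*(1 - 16) = -(-4)*(-15) = -½*120 = -60)
√(c(-87, -3) + q(-34, 156)) = √(-90 - 60) = √(-150) = 5*I*√6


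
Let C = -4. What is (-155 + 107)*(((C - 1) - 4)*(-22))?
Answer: -9504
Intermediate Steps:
(-155 + 107)*(((C - 1) - 4)*(-22)) = (-155 + 107)*(((-4 - 1) - 4)*(-22)) = -48*(-5 - 4)*(-22) = -(-432)*(-22) = -48*198 = -9504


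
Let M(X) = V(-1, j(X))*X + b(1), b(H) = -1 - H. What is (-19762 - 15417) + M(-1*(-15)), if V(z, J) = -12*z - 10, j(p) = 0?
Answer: -35151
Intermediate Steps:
V(z, J) = -10 - 12*z
M(X) = -2 + 2*X (M(X) = (-10 - 12*(-1))*X + (-1 - 1*1) = (-10 + 12)*X + (-1 - 1) = 2*X - 2 = -2 + 2*X)
(-19762 - 15417) + M(-1*(-15)) = (-19762 - 15417) + (-2 + 2*(-1*(-15))) = -35179 + (-2 + 2*15) = -35179 + (-2 + 30) = -35179 + 28 = -35151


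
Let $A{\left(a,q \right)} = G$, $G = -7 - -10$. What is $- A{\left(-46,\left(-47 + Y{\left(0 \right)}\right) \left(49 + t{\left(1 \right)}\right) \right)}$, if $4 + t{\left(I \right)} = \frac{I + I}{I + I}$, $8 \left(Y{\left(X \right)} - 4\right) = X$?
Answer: $-3$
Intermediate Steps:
$Y{\left(X \right)} = 4 + \frac{X}{8}$
$t{\left(I \right)} = -3$ ($t{\left(I \right)} = -4 + \frac{I + I}{I + I} = -4 + \frac{2 I}{2 I} = -4 + 2 I \frac{1}{2 I} = -4 + 1 = -3$)
$G = 3$ ($G = -7 + 10 = 3$)
$A{\left(a,q \right)} = 3$
$- A{\left(-46,\left(-47 + Y{\left(0 \right)}\right) \left(49 + t{\left(1 \right)}\right) \right)} = \left(-1\right) 3 = -3$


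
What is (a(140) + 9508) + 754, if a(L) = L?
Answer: 10402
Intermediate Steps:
(a(140) + 9508) + 754 = (140 + 9508) + 754 = 9648 + 754 = 10402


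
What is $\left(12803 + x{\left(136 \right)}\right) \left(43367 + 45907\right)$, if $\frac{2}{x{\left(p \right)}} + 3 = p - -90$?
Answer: $\frac{254883608454}{223} \approx 1.143 \cdot 10^{9}$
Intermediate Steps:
$x{\left(p \right)} = \frac{2}{87 + p}$ ($x{\left(p \right)} = \frac{2}{-3 + \left(p - -90\right)} = \frac{2}{-3 + \left(p + 90\right)} = \frac{2}{-3 + \left(90 + p\right)} = \frac{2}{87 + p}$)
$\left(12803 + x{\left(136 \right)}\right) \left(43367 + 45907\right) = \left(12803 + \frac{2}{87 + 136}\right) \left(43367 + 45907\right) = \left(12803 + \frac{2}{223}\right) 89274 = \frac{2855071}{223} \cdot 89274 = \frac{254883608454}{223}$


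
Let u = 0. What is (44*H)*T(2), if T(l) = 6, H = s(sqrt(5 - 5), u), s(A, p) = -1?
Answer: -264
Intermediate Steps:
H = -1
(44*H)*T(2) = (44*(-1))*6 = -44*6 = -264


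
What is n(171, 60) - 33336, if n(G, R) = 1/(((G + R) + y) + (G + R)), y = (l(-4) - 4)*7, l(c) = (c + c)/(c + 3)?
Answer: -16334639/490 ≈ -33336.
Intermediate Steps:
l(c) = 2*c/(3 + c) (l(c) = (2*c)/(3 + c) = 2*c/(3 + c))
y = 28 (y = (2*(-4)/(3 - 4) - 4)*7 = (2*(-4)/(-1) - 4)*7 = (2*(-4)*(-1) - 4)*7 = (8 - 4)*7 = 4*7 = 28)
n(G, R) = 1/(28 + 2*G + 2*R) (n(G, R) = 1/(((G + R) + 28) + (G + R)) = 1/((28 + G + R) + (G + R)) = 1/(28 + 2*G + 2*R))
n(171, 60) - 33336 = 1/(2*(14 + 171 + 60)) - 33336 = (½)/245 - 33336 = (½)*(1/245) - 33336 = 1/490 - 33336 = -16334639/490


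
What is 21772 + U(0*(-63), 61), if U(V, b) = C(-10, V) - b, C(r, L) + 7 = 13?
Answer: 21717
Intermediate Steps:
C(r, L) = 6 (C(r, L) = -7 + 13 = 6)
U(V, b) = 6 - b
21772 + U(0*(-63), 61) = 21772 + (6 - 1*61) = 21772 + (6 - 61) = 21772 - 55 = 21717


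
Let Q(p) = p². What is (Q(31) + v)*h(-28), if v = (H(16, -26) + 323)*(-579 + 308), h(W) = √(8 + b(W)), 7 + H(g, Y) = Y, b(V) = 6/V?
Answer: -77629*√1526/14 ≈ -2.1661e+5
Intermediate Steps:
H(g, Y) = -7 + Y
h(W) = √(8 + 6/W)
v = -78590 (v = ((-7 - 26) + 323)*(-579 + 308) = (-33 + 323)*(-271) = 290*(-271) = -78590)
(Q(31) + v)*h(-28) = (31² - 78590)*√(8 + 6/(-28)) = (961 - 78590)*√(8 + 6*(-1/28)) = -77629*√(8 - 3/14) = -77629*√1526/14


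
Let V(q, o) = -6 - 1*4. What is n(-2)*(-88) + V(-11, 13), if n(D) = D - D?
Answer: -10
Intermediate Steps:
V(q, o) = -10 (V(q, o) = -6 - 4 = -10)
n(D) = 0
n(-2)*(-88) + V(-11, 13) = 0*(-88) - 10 = 0 - 10 = -10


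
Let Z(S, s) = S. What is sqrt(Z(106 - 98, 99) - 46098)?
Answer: I*sqrt(46090) ≈ 214.69*I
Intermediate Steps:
sqrt(Z(106 - 98, 99) - 46098) = sqrt((106 - 98) - 46098) = sqrt(8 - 46098) = sqrt(-46090) = I*sqrt(46090)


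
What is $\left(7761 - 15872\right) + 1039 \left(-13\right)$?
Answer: $-21618$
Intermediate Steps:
$\left(7761 - 15872\right) + 1039 \left(-13\right) = -8111 - 13507 = -21618$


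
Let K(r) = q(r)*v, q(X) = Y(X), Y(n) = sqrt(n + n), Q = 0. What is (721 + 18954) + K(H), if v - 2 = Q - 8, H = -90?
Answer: 19675 - 36*I*sqrt(5) ≈ 19675.0 - 80.498*I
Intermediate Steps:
Y(n) = sqrt(2)*sqrt(n) (Y(n) = sqrt(2*n) = sqrt(2)*sqrt(n))
q(X) = sqrt(2)*sqrt(X)
v = -6 (v = 2 + (0 - 8) = 2 - 8 = -6)
K(r) = -6*sqrt(2)*sqrt(r) (K(r) = (sqrt(2)*sqrt(r))*(-6) = -6*sqrt(2)*sqrt(r))
(721 + 18954) + K(H) = (721 + 18954) - 6*sqrt(2)*sqrt(-90) = 19675 - 6*sqrt(2)*3*I*sqrt(10) = 19675 - 36*I*sqrt(5)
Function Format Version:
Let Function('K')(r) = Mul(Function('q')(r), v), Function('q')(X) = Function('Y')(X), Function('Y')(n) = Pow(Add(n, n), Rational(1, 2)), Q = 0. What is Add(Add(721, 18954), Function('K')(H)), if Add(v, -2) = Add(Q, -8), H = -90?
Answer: Add(19675, Mul(-36, I, Pow(5, Rational(1, 2)))) ≈ Add(19675., Mul(-80.498, I))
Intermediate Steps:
Function('Y')(n) = Mul(Pow(2, Rational(1, 2)), Pow(n, Rational(1, 2))) (Function('Y')(n) = Pow(Mul(2, n), Rational(1, 2)) = Mul(Pow(2, Rational(1, 2)), Pow(n, Rational(1, 2))))
Function('q')(X) = Mul(Pow(2, Rational(1, 2)), Pow(X, Rational(1, 2)))
v = -6 (v = Add(2, Add(0, -8)) = Add(2, -8) = -6)
Function('K')(r) = Mul(-6, Pow(2, Rational(1, 2)), Pow(r, Rational(1, 2))) (Function('K')(r) = Mul(Mul(Pow(2, Rational(1, 2)), Pow(r, Rational(1, 2))), -6) = Mul(-6, Pow(2, Rational(1, 2)), Pow(r, Rational(1, 2))))
Add(Add(721, 18954), Function('K')(H)) = Add(Add(721, 18954), Mul(-6, Pow(2, Rational(1, 2)), Pow(-90, Rational(1, 2)))) = Add(19675, Mul(-6, Pow(2, Rational(1, 2)), Mul(3, I, Pow(10, Rational(1, 2))))) = Add(19675, Mul(-36, I, Pow(5, Rational(1, 2))))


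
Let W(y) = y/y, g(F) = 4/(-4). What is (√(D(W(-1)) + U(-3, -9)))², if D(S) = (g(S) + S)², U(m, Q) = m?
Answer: -3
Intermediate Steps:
g(F) = -1 (g(F) = 4*(-¼) = -1)
W(y) = 1
D(S) = (-1 + S)²
(√(D(W(-1)) + U(-3, -9)))² = (√((-1 + 1)² - 3))² = (√(0² - 3))² = (√(0 - 3))² = (√(-3))² = (I*√3)² = -3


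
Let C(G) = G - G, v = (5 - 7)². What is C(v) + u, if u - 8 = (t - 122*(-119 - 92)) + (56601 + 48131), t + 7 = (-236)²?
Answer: 186171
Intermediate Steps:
t = 55689 (t = -7 + (-236)² = -7 + 55696 = 55689)
v = 4 (v = (-2)² = 4)
C(G) = 0
u = 186171 (u = 8 + ((55689 - 122*(-119 - 92)) + (56601 + 48131)) = 8 + ((55689 - 122*(-211)) + 104732) = 8 + ((55689 + 25742) + 104732) = 8 + (81431 + 104732) = 8 + 186163 = 186171)
C(v) + u = 0 + 186171 = 186171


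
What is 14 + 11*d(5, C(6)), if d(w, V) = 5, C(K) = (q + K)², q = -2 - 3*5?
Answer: 69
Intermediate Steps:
q = -17 (q = -2 - 15 = -17)
C(K) = (-17 + K)²
14 + 11*d(5, C(6)) = 14 + 11*5 = 14 + 55 = 69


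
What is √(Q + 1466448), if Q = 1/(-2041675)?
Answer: 11*√2020758947680373/408335 ≈ 1211.0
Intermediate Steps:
Q = -1/2041675 ≈ -4.8979e-7
√(Q + 1466448) = √(-1/2041675 + 1466448) = √(2994010220399/2041675) = 11*√2020758947680373/408335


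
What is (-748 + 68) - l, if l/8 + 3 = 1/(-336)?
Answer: -27551/42 ≈ -655.98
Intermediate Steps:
l = -1009/42 (l = -24 + 8/(-336) = -24 + 8*(-1/336) = -24 - 1/42 = -1009/42 ≈ -24.024)
(-748 + 68) - l = (-748 + 68) - 1*(-1009/42) = -680 + 1009/42 = -27551/42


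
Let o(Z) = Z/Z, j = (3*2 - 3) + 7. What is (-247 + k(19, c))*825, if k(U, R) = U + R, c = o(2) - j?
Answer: -195525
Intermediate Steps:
j = 10 (j = (6 - 3) + 7 = 3 + 7 = 10)
o(Z) = 1
c = -9 (c = 1 - 1*10 = 1 - 10 = -9)
k(U, R) = R + U
(-247 + k(19, c))*825 = (-247 + (-9 + 19))*825 = (-247 + 10)*825 = -237*825 = -195525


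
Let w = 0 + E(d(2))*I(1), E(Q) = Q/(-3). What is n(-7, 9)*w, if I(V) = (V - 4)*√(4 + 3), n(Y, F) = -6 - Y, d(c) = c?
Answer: 2*√7 ≈ 5.2915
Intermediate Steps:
E(Q) = -Q/3 (E(Q) = Q*(-⅓) = -Q/3)
I(V) = √7*(-4 + V) (I(V) = (-4 + V)*√7 = √7*(-4 + V))
w = 2*√7 (w = 0 + (-⅓*2)*(√7*(-4 + 1)) = 0 - 2*√7*(-3)/3 = 0 - (-2)*√7 = 0 + 2*√7 = 2*√7 ≈ 5.2915)
n(-7, 9)*w = (-6 - 1*(-7))*(2*√7) = (-6 + 7)*(2*√7) = 1*(2*√7) = 2*√7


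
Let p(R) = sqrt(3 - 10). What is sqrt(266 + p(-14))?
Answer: sqrt(266 + I*sqrt(7)) ≈ 16.31 + 0.08111*I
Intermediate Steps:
p(R) = I*sqrt(7) (p(R) = sqrt(-7) = I*sqrt(7))
sqrt(266 + p(-14)) = sqrt(266 + I*sqrt(7))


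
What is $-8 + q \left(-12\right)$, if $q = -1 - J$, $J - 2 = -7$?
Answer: $-56$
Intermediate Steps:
$J = -5$ ($J = 2 - 7 = -5$)
$q = 4$ ($q = -1 - -5 = -1 + 5 = 4$)
$-8 + q \left(-12\right) = -8 + 4 \left(-12\right) = -8 - 48 = -56$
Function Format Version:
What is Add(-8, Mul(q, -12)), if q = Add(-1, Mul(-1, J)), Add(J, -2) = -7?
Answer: -56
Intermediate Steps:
J = -5 (J = Add(2, -7) = -5)
q = 4 (q = Add(-1, Mul(-1, -5)) = Add(-1, 5) = 4)
Add(-8, Mul(q, -12)) = Add(-8, Mul(4, -12)) = Add(-8, -48) = -56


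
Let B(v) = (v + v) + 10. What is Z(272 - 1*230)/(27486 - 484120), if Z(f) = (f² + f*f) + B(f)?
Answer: -1811/228317 ≈ -0.0079319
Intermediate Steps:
B(v) = 10 + 2*v (B(v) = 2*v + 10 = 10 + 2*v)
Z(f) = 10 + 2*f + 2*f² (Z(f) = (f² + f*f) + (10 + 2*f) = (f² + f²) + (10 + 2*f) = 2*f² + (10 + 2*f) = 10 + 2*f + 2*f²)
Z(272 - 1*230)/(27486 - 484120) = (10 + 2*(272 - 1*230) + 2*(272 - 1*230)²)/(27486 - 484120) = (10 + 2*(272 - 230) + 2*(272 - 230)²)/(-456634) = (10 + 2*42 + 2*42²)*(-1/456634) = (10 + 84 + 2*1764)*(-1/456634) = (10 + 84 + 3528)*(-1/456634) = 3622*(-1/456634) = -1811/228317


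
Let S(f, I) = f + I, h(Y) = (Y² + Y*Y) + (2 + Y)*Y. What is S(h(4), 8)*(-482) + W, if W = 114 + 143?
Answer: -30591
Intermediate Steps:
h(Y) = 2*Y² + Y*(2 + Y) (h(Y) = (Y² + Y²) + Y*(2 + Y) = 2*Y² + Y*(2 + Y))
S(f, I) = I + f
W = 257
S(h(4), 8)*(-482) + W = (8 + 4*(2 + 3*4))*(-482) + 257 = (8 + 4*(2 + 12))*(-482) + 257 = (8 + 4*14)*(-482) + 257 = (8 + 56)*(-482) + 257 = 64*(-482) + 257 = -30848 + 257 = -30591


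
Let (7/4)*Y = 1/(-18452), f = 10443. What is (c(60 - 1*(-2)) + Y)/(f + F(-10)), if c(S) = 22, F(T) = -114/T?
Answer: 3552005/1687915152 ≈ 0.0021044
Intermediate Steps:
Y = -1/32291 (Y = (4/7)/(-18452) = (4/7)*(-1/18452) = -1/32291 ≈ -3.0968e-5)
(c(60 - 1*(-2)) + Y)/(f + F(-10)) = (22 - 1/32291)/(10443 - 114/(-10)) = 710401/(32291*(10443 - 114*(-⅒))) = 710401/(32291*(10443 + 57/5)) = 710401/(32291*(52272/5)) = (710401/32291)*(5/52272) = 3552005/1687915152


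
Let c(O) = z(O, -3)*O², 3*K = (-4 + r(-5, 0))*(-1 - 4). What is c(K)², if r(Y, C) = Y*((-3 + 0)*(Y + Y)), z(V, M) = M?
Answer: 351530410000/9 ≈ 3.9059e+10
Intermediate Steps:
r(Y, C) = -6*Y² (r(Y, C) = Y*(-6*Y) = -6*Y²)
K = 770/3 (K = ((-4 - 6*(-5)²)*(-1 - 4))/3 = ((-4 - 6*25)*(-5))/3 = ((-4 - 150)*(-5))/3 = (-154*(-5))/3 = (⅓)*770 = 770/3 ≈ 256.67)
c(O) = -3*O²
c(K)² = (-3*(770/3)²)² = (-3*592900/9)² = (-592900/3)² = 351530410000/9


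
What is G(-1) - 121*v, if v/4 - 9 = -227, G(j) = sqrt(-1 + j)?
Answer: 105512 + I*sqrt(2) ≈ 1.0551e+5 + 1.4142*I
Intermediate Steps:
v = -872 (v = 36 + 4*(-227) = 36 - 908 = -872)
G(-1) - 121*v = sqrt(-1 - 1) - 121*(-872) = sqrt(-2) + 105512 = I*sqrt(2) + 105512 = 105512 + I*sqrt(2)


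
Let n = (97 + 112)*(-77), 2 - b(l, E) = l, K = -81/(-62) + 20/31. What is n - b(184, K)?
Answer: -15911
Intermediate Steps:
K = 121/62 (K = -81*(-1/62) + 20*(1/31) = 81/62 + 20/31 = 121/62 ≈ 1.9516)
b(l, E) = 2 - l
n = -16093 (n = 209*(-77) = -16093)
n - b(184, K) = -16093 - (2 - 1*184) = -16093 - (2 - 184) = -16093 - 1*(-182) = -16093 + 182 = -15911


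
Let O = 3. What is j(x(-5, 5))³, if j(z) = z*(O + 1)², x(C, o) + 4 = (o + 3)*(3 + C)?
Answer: -32768000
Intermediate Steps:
x(C, o) = -4 + (3 + C)*(3 + o) (x(C, o) = -4 + (o + 3)*(3 + C) = -4 + (3 + o)*(3 + C) = -4 + (3 + C)*(3 + o))
j(z) = 16*z (j(z) = z*(3 + 1)² = z*4² = z*16 = 16*z)
j(x(-5, 5))³ = (16*(5 + 3*(-5) + 3*5 - 5*5))³ = (16*(5 - 15 + 15 - 25))³ = (16*(-20))³ = (-320)³ = -32768000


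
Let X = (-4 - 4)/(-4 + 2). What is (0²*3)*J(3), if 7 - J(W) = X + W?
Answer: 0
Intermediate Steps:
X = 4 (X = -8/(-2) = -8*(-½) = 4)
J(W) = 3 - W (J(W) = 7 - (4 + W) = 7 + (-4 - W) = 3 - W)
(0²*3)*J(3) = (0²*3)*(3 - 1*3) = (0*3)*(3 - 3) = 0*0 = 0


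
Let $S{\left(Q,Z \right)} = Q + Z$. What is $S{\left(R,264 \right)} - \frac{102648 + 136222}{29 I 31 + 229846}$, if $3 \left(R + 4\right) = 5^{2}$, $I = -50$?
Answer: $\frac{24687445}{92448} \approx 267.04$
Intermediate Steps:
$R = \frac{13}{3}$ ($R = -4 + \frac{5^{2}}{3} = -4 + \frac{1}{3} \cdot 25 = -4 + \frac{25}{3} = \frac{13}{3} \approx 4.3333$)
$S{\left(R,264 \right)} - \frac{102648 + 136222}{29 I 31 + 229846} = \left(\frac{13}{3} + 264\right) - \frac{102648 + 136222}{29 \left(-50\right) 31 + 229846} = \frac{805}{3} - \frac{238870}{\left(-1450\right) 31 + 229846} = \frac{805}{3} - \frac{238870}{-44950 + 229846} = \frac{805}{3} - \frac{238870}{184896} = \frac{805}{3} - 238870 \cdot \frac{1}{184896} = \frac{805}{3} - \frac{119435}{92448} = \frac{24687445}{92448}$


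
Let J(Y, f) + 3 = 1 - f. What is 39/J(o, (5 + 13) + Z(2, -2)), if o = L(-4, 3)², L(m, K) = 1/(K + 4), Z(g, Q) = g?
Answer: -39/22 ≈ -1.7727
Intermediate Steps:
L(m, K) = 1/(4 + K)
o = 1/49 (o = (1/(4 + 3))² = (1/7)² = (⅐)² = 1/49 ≈ 0.020408)
J(Y, f) = -2 - f (J(Y, f) = -3 + (1 - f) = -2 - f)
39/J(o, (5 + 13) + Z(2, -2)) = 39/(-2 - ((5 + 13) + 2)) = 39/(-2 - (18 + 2)) = 39/(-2 - 1*20) = 39/(-2 - 20) = 39/(-22) = -1/22*39 = -39/22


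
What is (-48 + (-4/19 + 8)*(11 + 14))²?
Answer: 7772944/361 ≈ 21532.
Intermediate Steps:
(-48 + (-4/19 + 8)*(11 + 14))² = (-48 + (-4*1/19 + 8)*25)² = (-48 + (-4/19 + 8)*25)² = (-48 + (148/19)*25)² = (-48 + 3700/19)² = (2788/19)² = 7772944/361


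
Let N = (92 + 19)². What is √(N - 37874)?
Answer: I*√25553 ≈ 159.85*I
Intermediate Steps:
N = 12321 (N = 111² = 12321)
√(N - 37874) = √(12321 - 37874) = √(-25553) = I*√25553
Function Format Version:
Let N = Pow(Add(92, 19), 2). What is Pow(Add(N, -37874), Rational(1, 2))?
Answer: Mul(I, Pow(25553, Rational(1, 2))) ≈ Mul(159.85, I)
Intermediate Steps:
N = 12321 (N = Pow(111, 2) = 12321)
Pow(Add(N, -37874), Rational(1, 2)) = Pow(Add(12321, -37874), Rational(1, 2)) = Pow(-25553, Rational(1, 2)) = Mul(I, Pow(25553, Rational(1, 2)))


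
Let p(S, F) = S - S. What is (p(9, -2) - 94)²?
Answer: 8836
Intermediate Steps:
p(S, F) = 0
(p(9, -2) - 94)² = (0 - 94)² = (-94)² = 8836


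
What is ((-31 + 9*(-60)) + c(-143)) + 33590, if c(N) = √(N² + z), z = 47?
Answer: 33019 + 4*√1281 ≈ 33162.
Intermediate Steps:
c(N) = √(47 + N²) (c(N) = √(N² + 47) = √(47 + N²))
((-31 + 9*(-60)) + c(-143)) + 33590 = ((-31 + 9*(-60)) + √(47 + (-143)²)) + 33590 = ((-31 - 540) + √(47 + 20449)) + 33590 = (-571 + √20496) + 33590 = (-571 + 4*√1281) + 33590 = 33019 + 4*√1281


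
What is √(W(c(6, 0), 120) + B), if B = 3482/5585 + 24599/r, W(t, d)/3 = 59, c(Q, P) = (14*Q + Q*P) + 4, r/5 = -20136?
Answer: √560835223752090210/56229780 ≈ 13.318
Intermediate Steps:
r = -100680 (r = 5*(-20136) = -100680)
c(Q, P) = 4 + 14*Q + P*Q (c(Q, P) = (14*Q + P*Q) + 4 = 4 + 14*Q + P*Q)
W(t, d) = 177 (W(t, d) = 3*59 = 177)
B = 42636469/112459560 (B = 3482/5585 + 24599/(-100680) = 3482*(1/5585) + 24599*(-1/100680) = 3482/5585 - 24599/100680 = 42636469/112459560 ≈ 0.37913)
√(W(c(6, 0), 120) + B) = √(177 + 42636469/112459560) = √(19947978589/112459560) = √560835223752090210/56229780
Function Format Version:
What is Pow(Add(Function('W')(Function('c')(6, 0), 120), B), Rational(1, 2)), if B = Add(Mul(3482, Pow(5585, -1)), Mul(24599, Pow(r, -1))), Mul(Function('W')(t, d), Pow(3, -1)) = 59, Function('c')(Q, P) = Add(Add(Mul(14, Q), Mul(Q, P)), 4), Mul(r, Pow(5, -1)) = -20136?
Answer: Mul(Rational(1, 56229780), Pow(560835223752090210, Rational(1, 2))) ≈ 13.318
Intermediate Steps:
r = -100680 (r = Mul(5, -20136) = -100680)
Function('c')(Q, P) = Add(4, Mul(14, Q), Mul(P, Q)) (Function('c')(Q, P) = Add(Add(Mul(14, Q), Mul(P, Q)), 4) = Add(4, Mul(14, Q), Mul(P, Q)))
Function('W')(t, d) = 177 (Function('W')(t, d) = Mul(3, 59) = 177)
B = Rational(42636469, 112459560) (B = Add(Mul(3482, Pow(5585, -1)), Mul(24599, Pow(-100680, -1))) = Add(Mul(3482, Rational(1, 5585)), Mul(24599, Rational(-1, 100680))) = Add(Rational(3482, 5585), Rational(-24599, 100680)) = Rational(42636469, 112459560) ≈ 0.37913)
Pow(Add(Function('W')(Function('c')(6, 0), 120), B), Rational(1, 2)) = Pow(Add(177, Rational(42636469, 112459560)), Rational(1, 2)) = Pow(Rational(19947978589, 112459560), Rational(1, 2)) = Mul(Rational(1, 56229780), Pow(560835223752090210, Rational(1, 2)))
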